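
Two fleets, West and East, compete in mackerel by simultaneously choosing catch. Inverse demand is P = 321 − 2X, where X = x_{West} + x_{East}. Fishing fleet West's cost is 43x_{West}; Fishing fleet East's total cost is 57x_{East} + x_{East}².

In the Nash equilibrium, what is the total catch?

82

Fishing fleet West's profit: π = x_{West}(321 − 2(x_{West} + x_{East})) − 43x_{West}.
∂π/∂x_{West} = 278 − 4x_{West} − 2x_{East} = 0, so x_{West} = 69.5 − 0.5x_{East}.
For East: ∂π/∂x_{East} = 264 − 6x_{East} − 2x_{West} = 0 ⇒ x_{East} = 44 − (1/3)x_{West}.
Solving the two reaction functions simultaneously: (1 − (−0.5)(−1/3))x_{West} = 69.5 − 0.5·44, so (5/6)x_{West} = 47.5 and x_{West} = 57.
Then x_{East} = 44 − (1/3)·57 = 25.
Total catch: 57 + 25 = 82.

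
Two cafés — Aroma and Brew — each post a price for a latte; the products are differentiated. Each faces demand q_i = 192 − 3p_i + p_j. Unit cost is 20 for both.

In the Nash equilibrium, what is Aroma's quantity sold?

Aroma's profit: π = (p_{Aroma} − 20)(192 − 3p_{Aroma} + p_{Brew}).
∂π/∂p_{Aroma} = 252 − 6p_{Aroma} + p_{Brew} = 0 ⇒ p_{Aroma} = 42 + (1/6)p_{Brew}.
Setting p_{Aroma} = p_{Brew} in the reaction function: p_{Aroma} = 42 + (1/6)p_{Aroma}, so p_{Aroma} = 42 / (5/6) = 50.4.
q_{Aroma} = 192 − 3·50.4 + 50.4 = 91.2.

91.2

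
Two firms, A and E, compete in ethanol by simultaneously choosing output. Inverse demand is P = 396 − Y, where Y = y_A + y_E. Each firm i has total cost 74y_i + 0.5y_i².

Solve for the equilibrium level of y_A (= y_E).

80.5

Firm A's profit: π = y_A(396 − (y_A + y_E)) − 74y_A − 0.5y_A².
∂π/∂y_A = 322 − 3y_A − y_E = 0, so y_A = 322/3 − (1/3)y_E.
By symmetry y_E = y_A; substituting into the reaction function, (4/3)y_A = 322/3 and y_A = 80.5.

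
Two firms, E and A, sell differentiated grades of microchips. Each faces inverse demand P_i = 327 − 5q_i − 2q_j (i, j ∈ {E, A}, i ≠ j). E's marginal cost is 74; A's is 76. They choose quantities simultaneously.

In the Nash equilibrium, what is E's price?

179.625

Firm E's profit: π = q_E(327 − 5q_E − 2q_A) − 74q_E.
∂π/∂q_E = 253 − 10q_E − 2q_A = 0 ⇒ q_E = 25.3 − 0.2q_A.
Similarly q_A = 25.1 − 0.2q_E.
Solving the two reaction functions simultaneously: (1 − (−0.2)(−0.2))q_E = 25.3 − 0.2·25.1, so 0.96q_E = 20.28 and q_E = 21.125.
Then q_A = 25.1 − 0.2·21.125 = 20.875.
P_E = 327 − 5·21.125 − 2·20.875 = 179.625.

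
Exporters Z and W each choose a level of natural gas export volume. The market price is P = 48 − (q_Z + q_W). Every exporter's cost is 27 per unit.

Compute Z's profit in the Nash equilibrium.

49

Exporter Z's profit: π = q_Z(48 − (q_Z + q_W)) − 27q_Z.
∂π/∂q_Z = 21 − 2q_Z − q_W = 0, so q_Z = 10.5 − 0.5q_W.
By symmetry q_W = q_Z; substituting into the reaction function, 1.5q_Z = 10.5 and q_Z = 7.
Price P = 48 − 14 = 34.
Z's profit: (34 − 27)·7 = 49.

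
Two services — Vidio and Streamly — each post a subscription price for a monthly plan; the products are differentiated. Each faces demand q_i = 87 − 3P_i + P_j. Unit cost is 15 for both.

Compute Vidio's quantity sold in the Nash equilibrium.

Vidio's profit: π = (P_{Vidio} − 15)(87 − 3P_{Vidio} + P_{Streamly}).
∂π/∂P_{Vidio} = 132 − 6P_{Vidio} + P_{Streamly} = 0 ⇒ P_{Vidio} = 22 + (1/6)P_{Streamly}.
The game is symmetric, so in equilibrium P_{Streamly} = P_{Vidio}: the reaction function gives (5/6)P_{Vidio} = 22, hence P_{Vidio} = 26.4.
q_{Vidio} = 87 − 3·26.4 + 26.4 = 34.2.

34.2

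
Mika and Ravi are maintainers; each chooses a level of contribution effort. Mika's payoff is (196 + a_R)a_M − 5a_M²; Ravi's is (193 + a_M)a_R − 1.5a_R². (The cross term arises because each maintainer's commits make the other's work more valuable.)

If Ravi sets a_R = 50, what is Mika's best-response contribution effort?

Expanding Mika's payoff: 196a_M + a_Ra_M − 5a_M².
∂π/∂a_M = 196 + a_R − 10a_M = 0, so a_M = 19.6 + 0.1a_R.
At a_R = 50: a_M = 19.6 + 0.1·50 = 24.6.

24.6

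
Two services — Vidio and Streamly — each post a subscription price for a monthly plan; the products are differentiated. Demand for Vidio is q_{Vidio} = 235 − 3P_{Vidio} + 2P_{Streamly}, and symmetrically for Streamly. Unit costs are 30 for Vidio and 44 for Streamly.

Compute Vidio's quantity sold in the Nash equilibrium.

Vidio's profit: π = (P_{Vidio} − 30)(235 − 3P_{Vidio} + 2P_{Streamly}).
∂π/∂P_{Vidio} = 325 − 6P_{Vidio} + 2P_{Streamly} = 0 ⇒ P_{Vidio} = 325/6 + (1/3)P_{Streamly}.
Similarly P_{Streamly} = 367/6 + (1/3)P_{Vidio}.
Solving the two reaction functions simultaneously: (1 − (1/3)(1/3))P_{Vidio} = 325/6 + (1/3)·(367/6), so (8/9)P_{Vidio} = 671/9 and P_{Vidio} = 83.875.
Then P_{Streamly} = 367/6 + (1/3)·83.875 = 89.125.
q_{Vidio} = 235 − 3·83.875 + 2·89.125 = 161.625.

161.625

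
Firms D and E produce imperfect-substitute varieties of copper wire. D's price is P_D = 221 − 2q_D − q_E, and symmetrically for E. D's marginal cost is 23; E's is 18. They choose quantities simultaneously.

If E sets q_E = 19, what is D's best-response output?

Firm D's profit: π = q_D(221 − 2q_D − q_E) − 23q_D.
∂π/∂q_D = 198 − 4q_D − q_E = 0 ⇒ q_D = 49.5 − 0.25q_E.
At q_E = 19: q_D = 49.5 − 0.25·19 = 44.75.

44.75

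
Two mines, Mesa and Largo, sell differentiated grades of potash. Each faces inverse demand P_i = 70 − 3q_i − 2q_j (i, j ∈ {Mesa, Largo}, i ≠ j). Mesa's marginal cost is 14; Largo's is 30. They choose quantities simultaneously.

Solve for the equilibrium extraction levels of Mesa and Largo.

8, 4

Mine Mesa's profit: π = q_{Mesa}(70 − 3q_{Mesa} − 2q_{Largo}) − 14q_{Mesa}.
∂π/∂q_{Mesa} = 56 − 6q_{Mesa} − 2q_{Largo} = 0 ⇒ q_{Mesa} = 28/3 − (1/3)q_{Largo}.
Similarly q_{Largo} = 20/3 − (1/3)q_{Mesa}.
Plugging q_{Largo} into Mesa's best response: q_{Mesa} = 28/3 − (1/3)(20/3 − (1/3)q_{Mesa}) ⇒ (8/9)q_{Mesa} = 64/9, so q_{Mesa} = 8.
Then q_{Largo} = 20/3 − (1/3)·8 = 4.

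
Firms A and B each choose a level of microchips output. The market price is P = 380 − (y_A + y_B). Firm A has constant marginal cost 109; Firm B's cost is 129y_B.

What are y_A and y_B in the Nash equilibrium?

97, 77

Firm A's profit: π = y_A(380 − (y_A + y_B)) − 109y_A.
∂π/∂y_A = 271 − 2y_A − y_B = 0, so y_A = 135.5 − 0.5y_B.
By the same steps for B: y_B = 125.5 − 0.5y_A.
Substituting the second reaction function into the first: y_A = 135.5 − 0.5(125.5 − 0.5y_A), which gives 0.75y_A = 72.75 ⇒ y_A = 97.
Then y_B = 125.5 − 0.5·97 = 77.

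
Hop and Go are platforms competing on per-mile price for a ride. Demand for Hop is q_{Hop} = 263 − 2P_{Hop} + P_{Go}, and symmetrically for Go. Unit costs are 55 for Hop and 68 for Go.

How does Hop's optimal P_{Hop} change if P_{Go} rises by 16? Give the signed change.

Hop's profit: π = (P_{Hop} − 55)(263 − 2P_{Hop} + P_{Go}).
∂π/∂P_{Hop} = 373 − 4P_{Hop} + P_{Go} = 0 ⇒ P_{Hop} = 93.25 + 0.25P_{Go}.
The reaction-function slope is 0.25, so a 16-unit rise in P_{Go} moves P_{Hop} by 0.25 × 16 = 4. Hop's best response rises — the actions are strategic complements.

4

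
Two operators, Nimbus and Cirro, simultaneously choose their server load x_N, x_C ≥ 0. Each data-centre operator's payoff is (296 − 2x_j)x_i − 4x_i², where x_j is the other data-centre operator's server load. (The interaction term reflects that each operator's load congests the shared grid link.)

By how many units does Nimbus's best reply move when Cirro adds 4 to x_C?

Nimbus's payoff is (296 − 2x_C)x_N − 4x_N².
∂π/∂x_N = 296 − 2x_C − 8x_N = 0, so x_N = 37 − 0.25x_C.
The reaction-function slope is −0.25, so a 4-unit rise in x_C moves x_N by −0.25 × 4 = −1. Nimbus's best response falls — the actions are strategic substitutes.

-1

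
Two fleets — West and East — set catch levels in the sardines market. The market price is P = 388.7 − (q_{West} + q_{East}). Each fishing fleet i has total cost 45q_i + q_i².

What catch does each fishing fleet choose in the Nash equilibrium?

Fishing fleet West's profit: π = q_{West}(388.7 − (q_{West} + q_{East})) − 45q_{West} − q_{West}².
∂π/∂q_{West} = 343.7 − 4q_{West} − q_{East} = 0, so q_{West} = 85.925 − 0.25q_{East}.
Setting q_{West} = q_{East} in the reaction function: q_{West} = 85.925 − 0.25q_{West}, so q_{West} = 85.925 / 1.25 = 68.74.

68.74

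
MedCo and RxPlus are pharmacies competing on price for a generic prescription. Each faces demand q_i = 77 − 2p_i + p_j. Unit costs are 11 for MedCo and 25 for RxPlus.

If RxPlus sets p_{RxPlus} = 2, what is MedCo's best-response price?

25.25

MedCo's profit: π = (p_{MedCo} − 11)(77 − 2p_{MedCo} + p_{RxPlus}).
∂π/∂p_{MedCo} = 99 − 4p_{MedCo} + p_{RxPlus} = 0 ⇒ p_{MedCo} = 24.75 + 0.25p_{RxPlus}.
At p_{RxPlus} = 2: p_{MedCo} = 24.75 + 0.25·2 = 25.25.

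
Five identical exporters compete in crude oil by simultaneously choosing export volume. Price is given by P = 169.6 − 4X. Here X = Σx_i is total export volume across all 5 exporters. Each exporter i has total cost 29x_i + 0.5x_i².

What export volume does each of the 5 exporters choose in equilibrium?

A representative exporter's profit is π_i = x_i(169.6 − 4X) − 29x_i − 0.5x_i², with X = x_i + Σ_{j≠i} x_j.
First-order condition: 140.6 − 9x_i − 4Σ_{j≠i} x_j = 0.
With identical exporters, set every x_j = x: then 140.6 − 9x − 16x = 0, i.e. x = 140.6/25 = 5.624.

5.624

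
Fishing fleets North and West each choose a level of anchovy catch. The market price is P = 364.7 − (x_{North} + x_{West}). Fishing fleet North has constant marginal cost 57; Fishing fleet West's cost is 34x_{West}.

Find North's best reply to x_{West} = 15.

146.35

Fishing fleet North's profit: π = x_{North}(364.7 − (x_{North} + x_{West})) − 57x_{North}.
∂π/∂x_{North} = 307.7 − 2x_{North} − x_{West} = 0, so x_{North} = 153.85 − 0.5x_{West}.
At x_{West} = 15: x_{North} = 153.85 − 0.5·15 = 146.35.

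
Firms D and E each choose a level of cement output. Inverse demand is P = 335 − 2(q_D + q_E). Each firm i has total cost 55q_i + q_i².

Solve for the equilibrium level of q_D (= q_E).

35

Firm D's profit: π = q_D(335 − 2(q_D + q_E)) − 55q_D − q_D².
∂π/∂q_D = 280 − 6q_D − 2q_E = 0, so q_D = 140/3 − (1/3)q_E.
Setting q_D = q_E in the reaction function: q_D = 140/3 − (1/3)q_D, so q_D = (140/3) / (4/3) = 35.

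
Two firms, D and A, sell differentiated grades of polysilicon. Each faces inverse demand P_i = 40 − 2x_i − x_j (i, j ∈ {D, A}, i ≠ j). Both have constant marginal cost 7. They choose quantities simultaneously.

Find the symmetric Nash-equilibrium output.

6.6

Firm D's profit: π = x_D(40 − 2x_D − x_A) − 7x_D.
∂π/∂x_D = 33 − 4x_D − x_A = 0 ⇒ x_D = 8.25 − 0.25x_A.
The game is symmetric, so in equilibrium x_A = x_D: the reaction function gives 1.25x_D = 8.25, hence x_D = 6.6.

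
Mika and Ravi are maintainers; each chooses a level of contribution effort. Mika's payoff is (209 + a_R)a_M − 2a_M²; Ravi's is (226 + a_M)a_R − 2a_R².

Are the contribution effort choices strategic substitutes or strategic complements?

strategic complements

Expanding Mika's payoff: 209a_M + a_Ra_M − 2a_M².
∂π/∂a_M = 209 + a_R − 4a_M = 0, so a_M = 52.25 + 0.25a_R.
The best-response slope da_M/da_R = 0.25 > 0: the reaction function is upward-sloping, so the choices are strategic complements.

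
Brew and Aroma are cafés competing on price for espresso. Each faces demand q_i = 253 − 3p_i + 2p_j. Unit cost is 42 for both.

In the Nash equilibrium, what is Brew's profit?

8347.6875

Brew's profit: π = (p_{Brew} − 42)(253 − 3p_{Brew} + 2p_{Aroma}).
∂π/∂p_{Brew} = 379 − 6p_{Brew} + 2p_{Aroma} = 0 ⇒ p_{Brew} = 379/6 + (1/3)p_{Aroma}.
The game is symmetric, so in equilibrium p_{Aroma} = p_{Brew}: the reaction function gives (2/3)p_{Brew} = 379/6, hence p_{Brew} = 94.75.
q_{Brew} = 253 − 3·94.75 + 2·94.75 = 158.25.
Profit = (94.75 − 42)·158.25 = 8347.6875.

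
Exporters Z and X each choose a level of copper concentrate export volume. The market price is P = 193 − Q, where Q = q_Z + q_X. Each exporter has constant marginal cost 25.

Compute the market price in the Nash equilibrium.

81

Exporter Z's profit: π = q_Z(193 − (q_Z + q_X)) − 25q_Z.
∂π/∂q_Z = 168 − 2q_Z − q_X = 0, so q_Z = 84 − 0.5q_X.
Setting q_Z = q_X in the reaction function: q_Z = 84 − 0.5q_Z, so q_Z = 84 / 1.5 = 56.
Equilibrium price: P = 193 − 112 = 81.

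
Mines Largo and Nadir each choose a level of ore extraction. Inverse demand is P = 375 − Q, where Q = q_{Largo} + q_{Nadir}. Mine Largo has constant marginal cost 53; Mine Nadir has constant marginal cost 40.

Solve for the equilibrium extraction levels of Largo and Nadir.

Mine Largo's profit: π = q_{Largo}(375 − (q_{Largo} + q_{Nadir})) − 53q_{Largo}.
∂π/∂q_{Largo} = 322 − 2q_{Largo} − q_{Nadir} = 0, so q_{Largo} = 161 − 0.5q_{Nadir}.
By the same steps for Nadir: q_{Nadir} = 167.5 − 0.5q_{Largo}.
Substituting the second reaction function into the first: q_{Largo} = 161 − 0.5(167.5 − 0.5q_{Largo}), which gives 0.75q_{Largo} = 77.25 ⇒ q_{Largo} = 103.
Then q_{Nadir} = 167.5 − 0.5·103 = 116.

103, 116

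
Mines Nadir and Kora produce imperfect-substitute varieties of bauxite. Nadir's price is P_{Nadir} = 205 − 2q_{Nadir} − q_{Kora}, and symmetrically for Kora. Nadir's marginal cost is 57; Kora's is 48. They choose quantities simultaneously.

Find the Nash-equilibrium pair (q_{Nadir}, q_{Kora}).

Mine Nadir's profit: π = q_{Nadir}(205 − 2q_{Nadir} − q_{Kora}) − 57q_{Nadir}.
∂π/∂q_{Nadir} = 148 − 4q_{Nadir} − q_{Kora} = 0 ⇒ q_{Nadir} = 37 − 0.25q_{Kora}.
Similarly q_{Kora} = 39.25 − 0.25q_{Nadir}.
Plugging q_{Kora} into Nadir's best response: q_{Nadir} = 37 − 0.25(39.25 − 0.25q_{Nadir}) ⇒ 0.9375q_{Nadir} = 27.1875, so q_{Nadir} = 29.
Then q_{Kora} = 39.25 − 0.25·29 = 32.

29, 32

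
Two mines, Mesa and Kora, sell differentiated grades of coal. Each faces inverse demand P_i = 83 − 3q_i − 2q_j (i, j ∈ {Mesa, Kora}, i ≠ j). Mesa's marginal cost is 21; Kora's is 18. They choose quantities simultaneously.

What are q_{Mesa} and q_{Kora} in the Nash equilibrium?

Mine Mesa's profit: π = q_{Mesa}(83 − 3q_{Mesa} − 2q_{Kora}) − 21q_{Mesa}.
∂π/∂q_{Mesa} = 62 − 6q_{Mesa} − 2q_{Kora} = 0 ⇒ q_{Mesa} = 31/3 − (1/3)q_{Kora}.
Similarly q_{Kora} = 65/6 − (1/3)q_{Mesa}.
Solving the two reaction functions simultaneously: (1 − (−1/3)(−1/3))q_{Mesa} = 31/3 − (1/3)·(65/6), so (8/9)q_{Mesa} = 121/18 and q_{Mesa} = 7.5625.
Then q_{Kora} = 65/6 − (1/3)·7.5625 = 8.3125.

7.5625, 8.3125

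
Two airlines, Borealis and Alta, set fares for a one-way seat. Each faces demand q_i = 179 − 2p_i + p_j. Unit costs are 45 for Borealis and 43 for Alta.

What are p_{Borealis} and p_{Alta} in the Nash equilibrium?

Borealis's profit: π = (p_{Borealis} − 45)(179 − 2p_{Borealis} + p_{Alta}).
∂π/∂p_{Borealis} = 269 − 4p_{Borealis} + p_{Alta} = 0 ⇒ p_{Borealis} = 67.25 + 0.25p_{Alta}.
Similarly p_{Alta} = 66.25 + 0.25p_{Borealis}.
Solving the two reaction functions simultaneously: (1 − (0.25)(0.25))p_{Borealis} = 67.25 + 0.25·66.25, so 0.9375p_{Borealis} = 83.8125 and p_{Borealis} = 89.4.
Then p_{Alta} = 66.25 + 0.25·89.4 = 88.6.

89.4, 88.6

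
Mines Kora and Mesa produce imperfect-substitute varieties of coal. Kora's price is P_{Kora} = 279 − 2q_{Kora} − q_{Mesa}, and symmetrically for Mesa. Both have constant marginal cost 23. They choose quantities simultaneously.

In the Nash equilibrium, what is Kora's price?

125.4

Mine Kora's profit: π = q_{Kora}(279 − 2q_{Kora} − q_{Mesa}) − 23q_{Kora}.
∂π/∂q_{Kora} = 256 − 4q_{Kora} − q_{Mesa} = 0 ⇒ q_{Kora} = 64 − 0.25q_{Mesa}.
The game is symmetric, so in equilibrium q_{Mesa} = q_{Kora}: the reaction function gives 1.25q_{Kora} = 64, hence q_{Kora} = 51.2.
P_{Kora} = 279 − 2·51.2 − 51.2 = 125.4.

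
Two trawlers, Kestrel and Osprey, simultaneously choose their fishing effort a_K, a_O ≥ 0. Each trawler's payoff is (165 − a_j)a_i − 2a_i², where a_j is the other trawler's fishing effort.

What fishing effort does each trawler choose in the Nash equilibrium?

33

Kestrel's payoff is (165 − a_O)a_K − 2a_K².
∂π/∂a_K = 165 − a_O − 4a_K = 0, so a_K = 41.25 − 0.25a_O.
The game is symmetric, so in equilibrium a_O = a_K: the reaction function gives 1.25a_K = 41.25, hence a_K = 33.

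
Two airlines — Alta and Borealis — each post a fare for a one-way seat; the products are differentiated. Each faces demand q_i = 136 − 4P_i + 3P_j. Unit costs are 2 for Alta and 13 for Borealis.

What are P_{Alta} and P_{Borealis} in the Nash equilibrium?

Alta's profit: π = (P_{Alta} − 2)(136 − 4P_{Alta} + 3P_{Borealis}).
∂π/∂P_{Alta} = 144 − 8P_{Alta} + 3P_{Borealis} = 0 ⇒ P_{Alta} = 18 + 0.375P_{Borealis}.
Similarly P_{Borealis} = 23.5 + 0.375P_{Alta}.
Plugging P_{Borealis} into Alta's best response: P_{Alta} = 18 + 0.375(23.5 + 0.375P_{Alta}) ⇒ (55/64)P_{Alta} = 26.8125, so P_{Alta} = 31.2.
Then P_{Borealis} = 23.5 + 0.375·31.2 = 35.2.

31.2, 35.2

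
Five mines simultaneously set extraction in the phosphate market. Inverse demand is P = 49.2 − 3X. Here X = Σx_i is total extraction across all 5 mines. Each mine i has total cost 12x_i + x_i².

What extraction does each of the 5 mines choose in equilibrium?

A representative mine's profit is π_i = x_i(49.2 − 3X) − 12x_i − x_i², with X = x_i + Σ_{j≠i} x_j.
First-order condition: 37.2 − 8x_i − 3Σ_{j≠i} x_j = 0.
In a symmetric equilibrium every mine chooses the same x, so Σ_{j≠i} x_j = 4x. The condition becomes 37.2 − 20x = 0, giving x = 37.2/20 = 1.86.

1.86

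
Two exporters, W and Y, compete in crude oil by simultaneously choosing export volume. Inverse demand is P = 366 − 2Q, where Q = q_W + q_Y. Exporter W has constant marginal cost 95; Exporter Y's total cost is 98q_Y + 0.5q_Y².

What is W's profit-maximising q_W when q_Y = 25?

Exporter W's profit: π = q_W(366 − 2(q_W + q_Y)) − 95q_W.
∂π/∂q_W = 271 − 4q_W − 2q_Y = 0, so q_W = 67.75 − 0.5q_Y.
At q_Y = 25: q_W = 67.75 − 0.5·25 = 55.25.

55.25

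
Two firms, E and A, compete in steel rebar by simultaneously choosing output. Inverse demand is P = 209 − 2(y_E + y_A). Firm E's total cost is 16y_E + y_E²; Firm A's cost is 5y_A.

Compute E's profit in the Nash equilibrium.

Firm E's profit: π = y_E(209 − 2(y_E + y_A)) − 16y_E − y_E².
∂π/∂y_E = 193 − 6y_E − 2y_A = 0, so y_E = 193/6 − (1/3)y_A.
For A: ∂π/∂y_A = 204 − 4y_A − 2y_E = 0 ⇒ y_A = 51 − 0.5y_E.
Plugging y_A into E's best response: y_E = 193/6 − (1/3)(51 − 0.5y_E) ⇒ (5/6)y_E = 91/6, so y_E = 18.2.
Then y_A = 51 − 0.5·18.2 = 41.9.
Price P = 209 − 2·60.1 = 88.8.
E's profit: (88.8 − 16)·18.2 − (18.2)² = 993.72.

993.72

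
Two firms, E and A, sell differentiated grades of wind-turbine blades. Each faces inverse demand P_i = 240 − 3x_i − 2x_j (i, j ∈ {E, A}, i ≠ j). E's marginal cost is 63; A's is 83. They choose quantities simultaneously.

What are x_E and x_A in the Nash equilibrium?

Firm E's profit: π = x_E(240 − 3x_E − 2x_A) − 63x_E.
∂π/∂x_E = 177 − 6x_E − 2x_A = 0 ⇒ x_E = 29.5 − (1/3)x_A.
Similarly x_A = 157/6 − (1/3)x_E.
Plugging x_A into E's best response: x_E = 29.5 − (1/3)(157/6 − (1/3)x_E) ⇒ (8/9)x_E = 187/9, so x_E = 23.375.
Then x_A = 157/6 − (1/3)·23.375 = 18.375.

23.375, 18.375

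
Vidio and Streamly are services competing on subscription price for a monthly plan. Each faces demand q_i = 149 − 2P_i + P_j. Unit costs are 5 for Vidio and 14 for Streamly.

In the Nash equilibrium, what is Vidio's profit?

4841.28

Vidio's profit: π = (P_{Vidio} − 5)(149 − 2P_{Vidio} + P_{Streamly}).
∂π/∂P_{Vidio} = 159 − 4P_{Vidio} + P_{Streamly} = 0 ⇒ P_{Vidio} = 39.75 + 0.25P_{Streamly}.
Similarly P_{Streamly} = 44.25 + 0.25P_{Vidio}.
Substituting the second reaction function into the first: P_{Vidio} = 39.75 + 0.25(44.25 + 0.25P_{Vidio}), which gives 0.9375P_{Vidio} = 50.8125 ⇒ P_{Vidio} = 54.2.
Then P_{Streamly} = 44.25 + 0.25·54.2 = 57.8.
q_{Vidio} = 149 − 2·54.2 + 57.8 = 98.4.
Profit = (54.2 − 5)·98.4 = 4841.28.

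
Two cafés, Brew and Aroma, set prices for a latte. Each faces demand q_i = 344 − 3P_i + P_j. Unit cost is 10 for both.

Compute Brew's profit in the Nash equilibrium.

Brew's profit: π = (P_{Brew} − 10)(344 − 3P_{Brew} + P_{Aroma}).
∂π/∂P_{Brew} = 374 − 6P_{Brew} + P_{Aroma} = 0 ⇒ P_{Brew} = 187/3 + (1/6)P_{Aroma}.
By symmetry P_{Aroma} = P_{Brew}; substituting into the reaction function, (5/6)P_{Brew} = 187/3 and P_{Brew} = 74.8.
q_{Brew} = 344 − 3·74.8 + 74.8 = 194.4.
Profit = (74.8 − 10)·194.4 = 12597.12.

12597.12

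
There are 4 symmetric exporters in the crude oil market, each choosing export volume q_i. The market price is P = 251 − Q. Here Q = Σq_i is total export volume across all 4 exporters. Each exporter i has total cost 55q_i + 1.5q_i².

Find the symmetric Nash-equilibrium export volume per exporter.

24.5

A representative exporter's profit is π_i = q_i(251 − Q) − 55q_i − 1.5q_i², with Q = q_i + Σ_{j≠i} q_j.
First-order condition: 196 − 5q_i − Σ_{j≠i} q_j = 0.
In a symmetric equilibrium every exporter chooses the same q, so Σ_{j≠i} q_j = 3q. The condition becomes 196 − 8q = 0, giving q = 196/8 = 24.5.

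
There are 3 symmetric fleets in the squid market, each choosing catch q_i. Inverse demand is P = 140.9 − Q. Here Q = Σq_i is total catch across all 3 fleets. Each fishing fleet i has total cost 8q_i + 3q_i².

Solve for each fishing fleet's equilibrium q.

A representative fishing fleet's profit is π_i = q_i(140.9 − Q) − 8q_i − 3q_i², with Q = q_i + Σ_{j≠i} q_j.
First-order condition: 132.9 − 8q_i − Σ_{j≠i} q_j = 0.
In a symmetric equilibrium every fishing fleet chooses the same q, so Σ_{j≠i} q_j = 2q. The condition becomes 132.9 − 10q = 0, giving q = 132.9/10 = 13.29.

13.29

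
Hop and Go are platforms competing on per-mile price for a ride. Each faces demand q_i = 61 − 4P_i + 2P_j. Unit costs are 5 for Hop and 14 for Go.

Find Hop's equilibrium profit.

376.36

Hop's profit: π = (P_{Hop} − 5)(61 − 4P_{Hop} + 2P_{Go}).
∂π/∂P_{Hop} = 81 − 8P_{Hop} + 2P_{Go} = 0 ⇒ P_{Hop} = 10.125 + 0.25P_{Go}.
Similarly P_{Go} = 14.625 + 0.25P_{Hop}.
Solving the two reaction functions simultaneously: (1 − (0.25)(0.25))P_{Hop} = 10.125 + 0.25·14.625, so 0.9375P_{Hop} = 441/32 and P_{Hop} = 14.7.
Then P_{Go} = 14.625 + 0.25·14.7 = 18.3.
q_{Hop} = 61 − 4·14.7 + 2·18.3 = 38.8.
Profit = (14.7 − 5)·38.8 = 376.36.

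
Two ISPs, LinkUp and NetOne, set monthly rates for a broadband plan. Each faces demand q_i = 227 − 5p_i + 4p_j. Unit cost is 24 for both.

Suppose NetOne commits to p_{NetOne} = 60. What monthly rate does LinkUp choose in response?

58.7

LinkUp's profit: π = (p_{LinkUp} − 24)(227 − 5p_{LinkUp} + 4p_{NetOne}).
∂π/∂p_{LinkUp} = 347 − 10p_{LinkUp} + 4p_{NetOne} = 0 ⇒ p_{LinkUp} = 34.7 + 0.4p_{NetOne}.
At p_{NetOne} = 60: p_{LinkUp} = 34.7 + 0.4·60 = 58.7.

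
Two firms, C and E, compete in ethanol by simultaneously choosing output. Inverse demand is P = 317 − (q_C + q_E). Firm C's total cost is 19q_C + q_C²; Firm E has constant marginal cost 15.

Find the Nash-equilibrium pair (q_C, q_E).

Firm C's profit: π = q_C(317 − (q_C + q_E)) − 19q_C − q_C².
∂π/∂q_C = 298 − 4q_C − q_E = 0, so q_C = 74.5 − 0.25q_E.
For E: ∂π/∂q_E = 302 − 2q_E − q_C = 0 ⇒ q_E = 151 − 0.5q_C.
Plugging q_E into C's best response: q_C = 74.5 − 0.25(151 − 0.5q_C) ⇒ 0.875q_C = 36.75, so q_C = 42.
Then q_E = 151 − 0.5·42 = 130.

42, 130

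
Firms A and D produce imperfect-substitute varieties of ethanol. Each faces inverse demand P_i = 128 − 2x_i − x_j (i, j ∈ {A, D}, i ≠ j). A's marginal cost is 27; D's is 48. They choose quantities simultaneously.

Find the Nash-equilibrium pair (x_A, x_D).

21.6, 14.6

Firm A's profit: π = x_A(128 − 2x_A − x_D) − 27x_A.
∂π/∂x_A = 101 − 4x_A − x_D = 0 ⇒ x_A = 25.25 − 0.25x_D.
Similarly x_D = 20 − 0.25x_A.
Plugging x_D into A's best response: x_A = 25.25 − 0.25(20 − 0.25x_A) ⇒ 0.9375x_A = 20.25, so x_A = 21.6.
Then x_D = 20 − 0.25·21.6 = 14.6.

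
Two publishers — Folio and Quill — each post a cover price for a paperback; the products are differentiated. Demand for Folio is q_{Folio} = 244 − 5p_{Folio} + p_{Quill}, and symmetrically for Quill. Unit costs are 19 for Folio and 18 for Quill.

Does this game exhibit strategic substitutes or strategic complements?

Folio's profit: π = (p_{Folio} − 19)(244 − 5p_{Folio} + p_{Quill}).
∂π/∂p_{Folio} = 339 − 10p_{Folio} + p_{Quill} = 0 ⇒ p_{Folio} = 33.9 + 0.1p_{Quill}.
The best-response slope dp_{Folio}/dp_{Quill} = 0.1 > 0: the reaction function is upward-sloping, so the choices are strategic complements.

strategic complements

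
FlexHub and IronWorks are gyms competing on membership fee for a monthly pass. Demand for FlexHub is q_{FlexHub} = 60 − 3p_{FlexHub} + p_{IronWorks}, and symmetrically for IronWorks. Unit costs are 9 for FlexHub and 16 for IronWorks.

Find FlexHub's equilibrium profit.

FlexHub's profit: π = (p_{FlexHub} − 9)(60 − 3p_{FlexHub} + p_{IronWorks}).
∂π/∂p_{FlexHub} = 87 − 6p_{FlexHub} + p_{IronWorks} = 0 ⇒ p_{FlexHub} = 14.5 + (1/6)p_{IronWorks}.
Similarly p_{IronWorks} = 18 + (1/6)p_{FlexHub}.
Solving the two reaction functions simultaneously: (1 − (1/6)(1/6))p_{FlexHub} = 14.5 + (1/6)·18, so (35/36)p_{FlexHub} = 17.5 and p_{FlexHub} = 18.
Then p_{IronWorks} = 18 + (1/6)·18 = 21.
q_{FlexHub} = 60 − 3·18 + 21 = 27.
Profit = (18 − 9)·27 = 243.

243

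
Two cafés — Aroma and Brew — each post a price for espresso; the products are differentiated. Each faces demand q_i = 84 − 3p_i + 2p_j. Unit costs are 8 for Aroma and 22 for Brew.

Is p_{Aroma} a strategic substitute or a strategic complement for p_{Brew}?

strategic complements

Aroma's profit: π = (p_{Aroma} − 8)(84 − 3p_{Aroma} + 2p_{Brew}).
∂π/∂p_{Aroma} = 108 − 6p_{Aroma} + 2p_{Brew} = 0 ⇒ p_{Aroma} = 18 + (1/3)p_{Brew}.
The best-response slope dp_{Aroma}/dp_{Brew} = 1/3 > 0: the reaction function is upward-sloping, so the choices are strategic complements.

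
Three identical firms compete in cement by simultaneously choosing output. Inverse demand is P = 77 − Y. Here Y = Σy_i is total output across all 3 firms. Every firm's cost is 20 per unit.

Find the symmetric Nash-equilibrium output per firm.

14.25

A representative firm's profit is π_i = y_i(77 − Y) − 20y_i, with Y = y_i + Σ_{j≠i} y_j.
First-order condition: 57 − 2y_i − Σ_{j≠i} y_j = 0.
In a symmetric equilibrium every firm chooses the same y, so Σ_{j≠i} y_j = 2y. The condition becomes 57 − 4y = 0, giving y = 57/4 = 14.25.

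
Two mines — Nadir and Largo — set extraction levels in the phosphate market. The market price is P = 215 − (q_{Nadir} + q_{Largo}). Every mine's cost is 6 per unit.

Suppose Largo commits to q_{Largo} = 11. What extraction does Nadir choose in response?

99

Mine Nadir's profit: π = q_{Nadir}(215 − (q_{Nadir} + q_{Largo})) − 6q_{Nadir}.
∂π/∂q_{Nadir} = 209 − 2q_{Nadir} − q_{Largo} = 0, so q_{Nadir} = 104.5 − 0.5q_{Largo}.
At q_{Largo} = 11: q_{Nadir} = 104.5 − 0.5·11 = 99.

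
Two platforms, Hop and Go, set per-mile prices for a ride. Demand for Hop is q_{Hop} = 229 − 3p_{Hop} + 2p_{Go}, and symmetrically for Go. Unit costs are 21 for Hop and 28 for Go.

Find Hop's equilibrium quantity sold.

159.9375

Hop's profit: π = (p_{Hop} − 21)(229 − 3p_{Hop} + 2p_{Go}).
∂π/∂p_{Hop} = 292 − 6p_{Hop} + 2p_{Go} = 0 ⇒ p_{Hop} = 146/3 + (1/3)p_{Go}.
Similarly p_{Go} = 313/6 + (1/3)p_{Hop}.
Plugging p_{Go} into Hop's best response: p_{Hop} = 146/3 + (1/3)(313/6 + (1/3)p_{Hop}) ⇒ (8/9)p_{Hop} = 1189/18, so p_{Hop} = 74.3125.
Then p_{Go} = 313/6 + (1/3)·74.3125 = 76.9375.
q_{Hop} = 229 − 3·74.3125 + 2·76.9375 = 159.9375.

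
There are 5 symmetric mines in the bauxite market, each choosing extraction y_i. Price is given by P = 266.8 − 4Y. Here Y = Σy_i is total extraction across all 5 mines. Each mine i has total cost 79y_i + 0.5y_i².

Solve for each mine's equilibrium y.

A representative mine's profit is π_i = y_i(266.8 − 4Y) − 79y_i − 0.5y_i², with Y = y_i + Σ_{j≠i} y_j.
First-order condition: 187.8 − 9y_i − 4Σ_{j≠i} y_j = 0.
Imposing symmetry (y_j = y for all j) turns Σ_{j≠i} y_j into 4y, so 187.8 = 25y and y = 7.512.

7.512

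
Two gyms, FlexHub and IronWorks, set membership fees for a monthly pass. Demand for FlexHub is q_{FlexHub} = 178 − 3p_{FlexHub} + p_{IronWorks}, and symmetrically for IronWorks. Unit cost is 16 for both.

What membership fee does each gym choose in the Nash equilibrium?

45.2

FlexHub's profit: π = (p_{FlexHub} − 16)(178 − 3p_{FlexHub} + p_{IronWorks}).
∂π/∂p_{FlexHub} = 226 − 6p_{FlexHub} + p_{IronWorks} = 0 ⇒ p_{FlexHub} = 113/3 + (1/6)p_{IronWorks}.
The game is symmetric, so in equilibrium p_{IronWorks} = p_{FlexHub}: the reaction function gives (5/6)p_{FlexHub} = 113/3, hence p_{FlexHub} = 45.2.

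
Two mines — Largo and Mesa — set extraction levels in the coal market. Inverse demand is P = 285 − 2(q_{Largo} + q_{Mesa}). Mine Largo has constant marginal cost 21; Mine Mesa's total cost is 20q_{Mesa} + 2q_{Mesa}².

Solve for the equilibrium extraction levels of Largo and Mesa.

Mine Largo's profit: π = q_{Largo}(285 − 2(q_{Largo} + q_{Mesa})) − 21q_{Largo}.
∂π/∂q_{Largo} = 264 − 4q_{Largo} − 2q_{Mesa} = 0, so q_{Largo} = 66 − 0.5q_{Mesa}.
For Mesa: ∂π/∂q_{Mesa} = 265 − 8q_{Mesa} − 2q_{Largo} = 0 ⇒ q_{Mesa} = 33.125 − 0.25q_{Largo}.
Substituting the second reaction function into the first: q_{Largo} = 66 − 0.5(33.125 − 0.25q_{Largo}), which gives 0.875q_{Largo} = 49.4375 ⇒ q_{Largo} = 56.5.
Then q_{Mesa} = 33.125 − 0.25·56.5 = 19.

56.5, 19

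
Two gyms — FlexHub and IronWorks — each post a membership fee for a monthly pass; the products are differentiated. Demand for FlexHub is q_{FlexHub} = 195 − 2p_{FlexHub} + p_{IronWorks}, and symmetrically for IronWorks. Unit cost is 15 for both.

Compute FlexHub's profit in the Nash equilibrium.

FlexHub's profit: π = (p_{FlexHub} − 15)(195 − 2p_{FlexHub} + p_{IronWorks}).
∂π/∂p_{FlexHub} = 225 − 4p_{FlexHub} + p_{IronWorks} = 0 ⇒ p_{FlexHub} = 56.25 + 0.25p_{IronWorks}.
The game is symmetric, so in equilibrium p_{IronWorks} = p_{FlexHub}: the reaction function gives 0.75p_{FlexHub} = 56.25, hence p_{FlexHub} = 75.
q_{FlexHub} = 195 − 2·75 + 75 = 120.
Profit = (75 − 15)·120 = 7200.

7200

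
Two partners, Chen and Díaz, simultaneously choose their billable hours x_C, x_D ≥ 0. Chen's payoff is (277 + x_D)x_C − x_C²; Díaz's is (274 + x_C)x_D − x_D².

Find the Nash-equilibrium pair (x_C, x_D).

Expanding Chen's payoff: 277x_C + x_Dx_C − x_C².
∂π/∂x_C = 277 + x_D − 2x_C = 0, so x_C = 138.5 + 0.5x_D.
Likewise for Díaz: x_D = 137 + 0.5x_C.
Substituting the second reaction function into the first: x_C = 138.5 + 0.5(137 + 0.5x_C), which gives 0.75x_C = 207 ⇒ x_C = 276.
Then x_D = 137 + 0.5·276 = 275.

276, 275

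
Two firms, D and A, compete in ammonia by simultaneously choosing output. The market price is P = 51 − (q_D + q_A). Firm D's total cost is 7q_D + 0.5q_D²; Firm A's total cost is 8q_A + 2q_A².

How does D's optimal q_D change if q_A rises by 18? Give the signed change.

Firm D's profit: π = q_D(51 − (q_D + q_A)) − 7q_D − 0.5q_D².
∂π/∂q_D = 44 − 3q_D − q_A = 0, so q_D = 44/3 − (1/3)q_A.
The reaction-function slope is −1/3, so an 18-unit rise in q_A moves q_D by −1/3 × 18 = −6. D's best response falls — the actions are strategic substitutes.

-6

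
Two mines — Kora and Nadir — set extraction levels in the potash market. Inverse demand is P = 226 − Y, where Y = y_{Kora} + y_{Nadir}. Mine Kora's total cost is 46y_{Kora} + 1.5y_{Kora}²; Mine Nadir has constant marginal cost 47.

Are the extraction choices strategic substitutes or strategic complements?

strategic substitutes

Mine Kora's profit: π = y_{Kora}(226 − (y_{Kora} + y_{Nadir})) − 46y_{Kora} − 1.5y_{Kora}².
∂π/∂y_{Kora} = 180 − 5y_{Kora} − y_{Nadir} = 0, so y_{Kora} = 36 − 0.2y_{Nadir}.
The best-response slope dy_{Kora}/dy_{Nadir} = −0.2 < 0: the reaction function is downward-sloping, so the choices are strategic substitutes.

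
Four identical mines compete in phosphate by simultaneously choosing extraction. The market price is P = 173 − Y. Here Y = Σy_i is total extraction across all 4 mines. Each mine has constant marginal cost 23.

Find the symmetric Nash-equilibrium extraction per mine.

30

A representative mine's profit is π_i = y_i(173 − Y) − 23y_i, with Y = y_i + Σ_{j≠i} y_j.
First-order condition: 150 − 2y_i − Σ_{j≠i} y_j = 0.
With identical mines, set every y_j = y: then 150 − 2y − 3y = 0, i.e. y = 150/5 = 30.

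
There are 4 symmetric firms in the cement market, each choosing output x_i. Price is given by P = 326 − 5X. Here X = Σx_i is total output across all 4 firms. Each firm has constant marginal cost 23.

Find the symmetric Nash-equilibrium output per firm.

12.12

A representative firm's profit is π_i = x_i(326 − 5X) − 23x_i, with X = x_i + Σ_{j≠i} x_j.
First-order condition: 303 − 10x_i − 5Σ_{j≠i} x_j = 0.
With identical firms, set every x_j = x: then 303 − 10x − 15x = 0, i.e. x = 303/25 = 12.12.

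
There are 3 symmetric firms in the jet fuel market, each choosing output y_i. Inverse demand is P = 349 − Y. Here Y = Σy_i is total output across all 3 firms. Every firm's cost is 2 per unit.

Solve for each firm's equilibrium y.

86.75

A representative firm's profit is π_i = y_i(349 − Y) − 2y_i, with Y = y_i + Σ_{j≠i} y_j.
First-order condition: 347 − 2y_i − Σ_{j≠i} y_j = 0.
With identical firms, set every y_j = y: then 347 − 2y − 2y = 0, i.e. y = 347/4 = 86.75.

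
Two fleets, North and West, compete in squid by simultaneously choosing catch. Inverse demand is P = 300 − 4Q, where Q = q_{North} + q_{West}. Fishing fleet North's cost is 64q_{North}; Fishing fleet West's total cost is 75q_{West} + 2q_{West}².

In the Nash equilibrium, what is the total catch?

34.85

Fishing fleet North's profit: π = q_{North}(300 − 4(q_{North} + q_{West})) − 64q_{North}.
∂π/∂q_{North} = 236 − 8q_{North} − 4q_{West} = 0, so q_{North} = 29.5 − 0.5q_{West}.
For West: ∂π/∂q_{West} = 225 − 12q_{West} − 4q_{North} = 0 ⇒ q_{West} = 18.75 − (1/3)q_{North}.
Substituting the second reaction function into the first: q_{North} = 29.5 − 0.5(18.75 − (1/3)q_{North}), which gives (5/6)q_{North} = 20.125 ⇒ q_{North} = 24.15.
Then q_{West} = 18.75 − (1/3)·24.15 = 10.7.
Total catch: 24.15 + 10.7 = 34.85.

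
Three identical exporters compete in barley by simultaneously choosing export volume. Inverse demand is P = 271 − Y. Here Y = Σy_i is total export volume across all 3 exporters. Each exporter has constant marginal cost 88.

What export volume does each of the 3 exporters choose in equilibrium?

A representative exporter's profit is π_i = y_i(271 − Y) − 88y_i, with Y = y_i + Σ_{j≠i} y_j.
First-order condition: 183 − 2y_i − Σ_{j≠i} y_j = 0.
Imposing symmetry (y_j = y for all j) turns Σ_{j≠i} y_j into 2y, so 183 = 4y and y = 45.75.

45.75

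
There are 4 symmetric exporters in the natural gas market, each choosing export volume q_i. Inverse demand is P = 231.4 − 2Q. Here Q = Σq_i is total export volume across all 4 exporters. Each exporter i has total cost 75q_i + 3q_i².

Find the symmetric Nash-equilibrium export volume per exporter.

A representative exporter's profit is π_i = q_i(231.4 − 2Q) − 75q_i − 3q_i², with Q = q_i + Σ_{j≠i} q_j.
First-order condition: 156.4 − 10q_i − 2Σ_{j≠i} q_j = 0.
With identical exporters, set every q_j = q: then 156.4 − 10q − 6q = 0, i.e. q = 156.4/16 = 9.775.

9.775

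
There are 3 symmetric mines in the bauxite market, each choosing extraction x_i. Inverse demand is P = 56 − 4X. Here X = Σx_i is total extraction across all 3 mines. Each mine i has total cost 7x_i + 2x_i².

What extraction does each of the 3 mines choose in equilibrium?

2.45

A representative mine's profit is π_i = x_i(56 − 4X) − 7x_i − 2x_i², with X = x_i + Σ_{j≠i} x_j.
First-order condition: 49 − 12x_i − 4Σ_{j≠i} x_j = 0.
With identical mines, set every x_j = x: then 49 − 12x − 8x = 0, i.e. x = 49/20 = 2.45.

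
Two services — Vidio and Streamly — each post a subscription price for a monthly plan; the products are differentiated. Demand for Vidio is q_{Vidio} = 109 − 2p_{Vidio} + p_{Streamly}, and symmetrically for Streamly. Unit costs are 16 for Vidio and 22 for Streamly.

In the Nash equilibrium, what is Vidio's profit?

Vidio's profit: π = (p_{Vidio} − 16)(109 − 2p_{Vidio} + p_{Streamly}).
∂π/∂p_{Vidio} = 141 − 4p_{Vidio} + p_{Streamly} = 0 ⇒ p_{Vidio} = 35.25 + 0.25p_{Streamly}.
Similarly p_{Streamly} = 38.25 + 0.25p_{Vidio}.
Substituting the second reaction function into the first: p_{Vidio} = 35.25 + 0.25(38.25 + 0.25p_{Vidio}), which gives 0.9375p_{Vidio} = 44.8125 ⇒ p_{Vidio} = 47.8.
Then p_{Streamly} = 38.25 + 0.25·47.8 = 50.2.
q_{Vidio} = 109 − 2·47.8 + 50.2 = 63.6.
Profit = (47.8 − 16)·63.6 = 2022.48.

2022.48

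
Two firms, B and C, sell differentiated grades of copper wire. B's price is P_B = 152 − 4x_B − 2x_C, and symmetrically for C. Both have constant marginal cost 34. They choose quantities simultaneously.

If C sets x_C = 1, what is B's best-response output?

Firm B's profit: π = x_B(152 − 4x_B − 2x_C) − 34x_B.
∂π/∂x_B = 118 − 8x_B − 2x_C = 0 ⇒ x_B = 14.75 − 0.25x_C.
At x_C = 1: x_B = 14.75 − 0.25·1 = 14.5.

14.5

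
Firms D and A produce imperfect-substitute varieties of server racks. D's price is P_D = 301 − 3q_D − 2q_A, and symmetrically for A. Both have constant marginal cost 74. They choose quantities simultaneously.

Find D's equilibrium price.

159.125

Firm D's profit: π = q_D(301 − 3q_D − 2q_A) − 74q_D.
∂π/∂q_D = 227 − 6q_D − 2q_A = 0 ⇒ q_D = 227/6 − (1/3)q_A.
Setting q_D = q_A in the reaction function: q_D = 227/6 − (1/3)q_D, so q_D = (227/6) / (4/3) = 28.375.
P_D = 301 − 3·28.375 − 2·28.375 = 159.125.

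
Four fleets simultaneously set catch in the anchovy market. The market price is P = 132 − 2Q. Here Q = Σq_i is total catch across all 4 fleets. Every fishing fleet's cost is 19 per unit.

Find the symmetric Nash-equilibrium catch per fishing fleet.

11.3

A representative fishing fleet's profit is π_i = q_i(132 − 2Q) − 19q_i, with Q = q_i + Σ_{j≠i} q_j.
First-order condition: 113 − 4q_i − 2Σ_{j≠i} q_j = 0.
Imposing symmetry (q_j = q for all j) turns Σ_{j≠i} q_j into 3q, so 113 = 10q and q = 11.3.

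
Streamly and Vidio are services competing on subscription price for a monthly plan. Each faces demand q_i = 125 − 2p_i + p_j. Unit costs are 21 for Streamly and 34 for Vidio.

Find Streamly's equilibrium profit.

Streamly's profit: π = (p_{Streamly} − 21)(125 − 2p_{Streamly} + p_{Vidio}).
∂π/∂p_{Streamly} = 167 − 4p_{Streamly} + p_{Vidio} = 0 ⇒ p_{Streamly} = 41.75 + 0.25p_{Vidio}.
Similarly p_{Vidio} = 48.25 + 0.25p_{Streamly}.
Plugging p_{Vidio} into Streamly's best response: p_{Streamly} = 41.75 + 0.25(48.25 + 0.25p_{Streamly}) ⇒ 0.9375p_{Streamly} = 53.8125, so p_{Streamly} = 57.4.
Then p_{Vidio} = 48.25 + 0.25·57.4 = 62.6.
q_{Streamly} = 125 − 2·57.4 + 62.6 = 72.8.
Profit = (57.4 − 21)·72.8 = 2649.92.

2649.92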